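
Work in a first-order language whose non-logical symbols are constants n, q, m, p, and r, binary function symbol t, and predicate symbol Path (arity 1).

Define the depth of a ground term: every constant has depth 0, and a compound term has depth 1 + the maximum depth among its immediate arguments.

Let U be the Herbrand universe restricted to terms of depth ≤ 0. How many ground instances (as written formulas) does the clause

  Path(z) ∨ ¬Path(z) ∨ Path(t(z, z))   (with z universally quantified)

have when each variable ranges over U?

Ground terms of depth ≤ 0:
  Let N_k count ground terms of depth at most k. Each non-constant term of depth ≤ k is some function symbol applied to depth-≤(k−1) arguments, giving N_k = 5 + N_{k-1}^2.
  N_0 = 5
  Explicitly: n, q, m, p, r.
So there are 5 ground terms available for substitution.
The clause has 1 distinct variable (z), which appears in the body. In the free term algebra distinct substitutions yield syntactically distinct ground instances.
Number of ground instances = 5.

5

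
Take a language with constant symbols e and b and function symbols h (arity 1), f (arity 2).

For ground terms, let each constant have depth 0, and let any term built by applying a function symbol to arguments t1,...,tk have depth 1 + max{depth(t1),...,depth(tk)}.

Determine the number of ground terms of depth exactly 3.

5478

Count level by level. With function symbols h/1, f/2, the terms of depth ≤ k are the 2 constants together with each function applied to depth-≤(k−1) tuples, so N_k = 2 + N_{k-1} + N_{k-1}^2.
N_0 = 2
N_1 = 2 + 2 + 2^2 = 8
N_2 = 2 + 8 + 8^2 = 74
N_3 = 2 + 74 + 74^2 = 5552
Terms of depth exactly 3: N_3 − N_2 = 5552 − 74 = 5478.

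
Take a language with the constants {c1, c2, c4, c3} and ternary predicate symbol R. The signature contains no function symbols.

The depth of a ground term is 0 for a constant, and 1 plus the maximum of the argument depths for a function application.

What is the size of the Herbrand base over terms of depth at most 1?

64

First count ground terms of depth ≤ 1.
With no function symbols every ground term is a constant, so there are exactly 4 ground terms at every depth bound.
N_0 = 4
N_1 = 4
Explicitly: c1, c2, c4, c3.
So |H| = 4.
Each predicate of arity r yields |H|^r ground atoms (one per choice of an r-tuple from H):
  R: 4^3 = 64
Total ground atoms: 64.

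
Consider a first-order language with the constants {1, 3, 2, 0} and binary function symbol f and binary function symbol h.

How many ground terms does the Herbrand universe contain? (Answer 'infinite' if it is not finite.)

The signature has at least one function symbol (f, arity 2) and at least one constant (1).
Iterating f gives infinitely many distinct ground terms: 1, f(1, 1), f(f(1, 1), f(1, 1)), ...
So the Herbrand universe is infinite.

infinite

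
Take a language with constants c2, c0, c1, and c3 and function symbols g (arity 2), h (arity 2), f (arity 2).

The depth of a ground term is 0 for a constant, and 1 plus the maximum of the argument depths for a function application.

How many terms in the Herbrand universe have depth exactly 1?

Let N_k = |{terms of depth ≤ k}|. Then N_0 = 4 and N_k = 4 + N_{k-1}^2 + N_{k-1}^2 + N_{k-1}^2 for k ≥ 1 (one summand per function symbol, arity giving the exponent).
N_0 = 4
N_1 = 4 + 4^2 + 4^2 + 4^2 = 52
Terms of depth exactly 1: N_1 − N_0 = 52 − 4 = 48.

48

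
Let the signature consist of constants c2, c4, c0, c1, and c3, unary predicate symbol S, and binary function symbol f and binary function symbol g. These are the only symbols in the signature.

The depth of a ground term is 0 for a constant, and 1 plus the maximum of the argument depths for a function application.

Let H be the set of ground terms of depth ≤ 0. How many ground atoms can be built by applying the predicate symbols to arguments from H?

5

First count ground terms of depth ≤ 0.
Let N_k count ground terms of depth at most k. Each non-constant term of depth ≤ k is some function symbol applied to depth-≤(k−1) arguments, giving N_k = 5 + N_{k-1}^2 + N_{k-1}^2.
N_0 = 5
Explicitly: c2, c4, c0, c1, c3.
So |H| = 5.
A ground atom is a predicate applied to a tuple of terms from H, so the count is the sum over predicates of |H|^arity:
  S: 5
Total ground atoms: 5.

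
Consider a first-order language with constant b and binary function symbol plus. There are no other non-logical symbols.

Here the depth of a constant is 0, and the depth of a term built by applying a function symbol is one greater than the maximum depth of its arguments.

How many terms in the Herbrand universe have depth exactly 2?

Let N_k count ground terms of depth at most k. Each non-constant term of depth ≤ k is some function symbol applied to depth-≤(k−1) arguments, giving N_k = 1 + N_{k-1}^2.
N_0 = 1
N_1 = 1 + 1^2 = 2
N_2 = 1 + 2^2 = 5
Terms of depth exactly 2: N_2 − N_1 = 5 − 2 = 3.

3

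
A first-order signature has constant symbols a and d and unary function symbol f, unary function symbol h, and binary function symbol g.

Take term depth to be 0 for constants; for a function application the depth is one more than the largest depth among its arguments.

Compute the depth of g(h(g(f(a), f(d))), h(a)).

4

depth(f(a)) = 1 + depth(a) = 1 + 0 = 1
depth(f(d)) = 1 + depth(d) = 1 + 0 = 1
depth(g(f(a), f(d))) = 1 + max(1, 1) = 2
depth(h(g(f(a), f(d)))) = 1 + depth(g(f(a), f(d))) = 1 + 2 = 3
depth(h(a)) = 1 + depth(a) = 1 + 0 = 1
depth(g(h(g(f(a), f(d))), h(a))) = 1 + max(3, 1) = 4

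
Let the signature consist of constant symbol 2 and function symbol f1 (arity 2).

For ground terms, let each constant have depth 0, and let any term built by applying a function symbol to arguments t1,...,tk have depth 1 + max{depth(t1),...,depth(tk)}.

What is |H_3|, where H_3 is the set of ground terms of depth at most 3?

Let N_k = |{terms of depth ≤ k}|. Then N_0 = 1 and N_k = 1 + N_{k-1}^2 for k ≥ 1 (one summand per function symbol, arity giving the exponent).
N_0 = 1
N_1 = 1 + 1^2 = 2
N_2 = 1 + 2^2 = 5
N_3 = 1 + 5^2 = 26

26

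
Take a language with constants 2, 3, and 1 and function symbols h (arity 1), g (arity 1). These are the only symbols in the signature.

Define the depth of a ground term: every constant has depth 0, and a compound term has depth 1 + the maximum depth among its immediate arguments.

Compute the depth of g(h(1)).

2

depth(h(1)) = 1 + depth(1) = 1 + 0 = 1
depth(g(h(1))) = 1 + depth(h(1)) = 1 + 1 = 2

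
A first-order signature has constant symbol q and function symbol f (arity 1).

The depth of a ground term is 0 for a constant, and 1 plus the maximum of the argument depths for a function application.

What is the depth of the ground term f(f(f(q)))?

depth(f(q)) = 1 + depth(q) = 1 + 0 = 1
depth(f(f(q))) = 1 + depth(f(q)) = 1 + 1 = 2
depth(f(f(f(q)))) = 1 + depth(f(f(q))) = 1 + 2 = 3

3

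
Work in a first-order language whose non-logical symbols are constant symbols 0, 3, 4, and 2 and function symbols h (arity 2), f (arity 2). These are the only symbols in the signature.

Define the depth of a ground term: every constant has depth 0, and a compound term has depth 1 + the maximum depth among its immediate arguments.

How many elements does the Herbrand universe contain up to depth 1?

36

Write N_k for the number of ground terms of depth ≤ k. A term of depth ≤ k is either a constant or a function symbol applied to arguments of depth ≤ k−1, so N_k = 4 + N_{k-1}^2 + N_{k-1}^2.
N_0 = 4
N_1 = 4 + 4^2 + 4^2 = 36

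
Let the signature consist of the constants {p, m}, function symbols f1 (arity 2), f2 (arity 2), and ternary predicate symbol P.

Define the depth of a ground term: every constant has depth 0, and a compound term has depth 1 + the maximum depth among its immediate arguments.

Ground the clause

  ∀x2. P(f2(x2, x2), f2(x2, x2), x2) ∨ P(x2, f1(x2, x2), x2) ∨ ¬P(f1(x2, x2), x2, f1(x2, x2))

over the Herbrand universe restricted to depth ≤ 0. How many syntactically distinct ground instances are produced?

Ground terms of depth ≤ 0:
  Let N_k count ground terms of depth at most k. Each non-constant term of depth ≤ k is some function symbol applied to depth-≤(k−1) arguments, giving N_k = 2 + N_{k-1}^2 + N_{k-1}^2.
  N_0 = 2
So there are 2 ground terms available for substitution.
The body mentions the single quantified variable x2; since ground terms form a free algebra, no two substitutions collapse to the same formula.
Number of ground instances = 2.

2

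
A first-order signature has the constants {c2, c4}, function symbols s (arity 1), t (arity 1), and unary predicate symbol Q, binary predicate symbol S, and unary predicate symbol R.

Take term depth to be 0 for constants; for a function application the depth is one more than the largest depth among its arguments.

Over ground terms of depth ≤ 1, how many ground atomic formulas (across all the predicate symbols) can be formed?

First count ground terms of depth ≤ 1.
Let N_k = |{terms of depth ≤ k}|. Then N_0 = 2 and N_k = 2 + N_{k-1} + N_{k-1} for k ≥ 1 (one summand per function symbol, arity giving the exponent).
N_0 = 2
N_1 = 2 + 2 + 2 = 6
So |H| = 6.
Each predicate of arity r yields |H|^r ground atoms (one per choice of an r-tuple from H):
  Q: 6;  S: 6^2 = 36;  R: 6
Total ground atoms: 6 + 36 + 6 = 48.

48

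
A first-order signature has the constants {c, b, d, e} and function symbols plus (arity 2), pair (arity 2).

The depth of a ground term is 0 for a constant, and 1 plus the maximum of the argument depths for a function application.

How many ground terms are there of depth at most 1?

Let N_k count ground terms of depth at most k. Each non-constant term of depth ≤ k is some function symbol applied to depth-≤(k−1) arguments, giving N_k = 4 + N_{k-1}^2 + N_{k-1}^2.
N_0 = 4
N_1 = 4 + 4^2 + 4^2 = 36

36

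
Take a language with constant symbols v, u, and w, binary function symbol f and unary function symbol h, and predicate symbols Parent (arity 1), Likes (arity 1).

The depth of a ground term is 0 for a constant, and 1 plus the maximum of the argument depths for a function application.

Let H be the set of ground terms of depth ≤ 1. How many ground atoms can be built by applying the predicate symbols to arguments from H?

30

First count ground terms of depth ≤ 1.
Count level by level. With function symbols f/2, h/1, the terms of depth ≤ k are the 3 constants together with each function applied to depth-≤(k−1) tuples, so N_k = 3 + N_{k-1}^2 + N_{k-1}.
N_0 = 3
N_1 = 3 + 3^2 + 3 = 15
So |H| = 15.
For each predicate symbol, the number of ground atoms is |H| raised to its arity; summing:
  Parent: 15;  Likes: 15
Total ground atoms: 15 + 15 = 30.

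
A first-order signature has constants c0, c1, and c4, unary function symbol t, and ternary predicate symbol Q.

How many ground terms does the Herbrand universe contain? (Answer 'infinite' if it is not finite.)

infinite

The signature has at least one function symbol (t, arity 1) and at least one constant (c0).
Iterating t gives infinitely many distinct ground terms: c0, t(c0), t(t(c0)), ...
So the Herbrand universe is infinite.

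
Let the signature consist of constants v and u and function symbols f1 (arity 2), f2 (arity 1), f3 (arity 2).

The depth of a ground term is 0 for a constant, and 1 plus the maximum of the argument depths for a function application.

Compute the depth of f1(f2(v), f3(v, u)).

2

depth(f2(v)) = 1 + depth(v) = 1 + 0 = 1
depth(f3(v, u)) = 1 + max(0, 0) = 1
depth(f1(f2(v), f3(v, u))) = 1 + max(1, 1) = 2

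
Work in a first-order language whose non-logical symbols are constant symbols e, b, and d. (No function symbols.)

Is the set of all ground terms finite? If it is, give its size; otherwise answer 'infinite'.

There are no function symbols, so every ground term is one of the 3 constants.
The Herbrand universe is {e, b, d}, which is finite with 3 elements.

3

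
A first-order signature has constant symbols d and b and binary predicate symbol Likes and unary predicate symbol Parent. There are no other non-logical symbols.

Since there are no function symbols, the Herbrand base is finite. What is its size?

6

With no function symbols, the Herbrand universe is just the 2 constants.
Ground atoms per predicate: Likes: 2^2 = 4, Parent: 2.
Herbrand base size = 4 + 2 = 6.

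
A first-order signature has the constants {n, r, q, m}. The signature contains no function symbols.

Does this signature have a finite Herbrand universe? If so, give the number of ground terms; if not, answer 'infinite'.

4

There are no function symbols, so every ground term is one of the 4 constants.
The Herbrand universe is {n, r, q, m}, which is finite with 4 elements.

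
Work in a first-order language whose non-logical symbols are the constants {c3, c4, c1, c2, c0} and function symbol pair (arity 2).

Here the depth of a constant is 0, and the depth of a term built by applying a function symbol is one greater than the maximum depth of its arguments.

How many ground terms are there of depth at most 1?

Let N_k = |{terms of depth ≤ k}|. Then N_0 = 5 and N_k = 5 + N_{k-1}^2 for k ≥ 1 (one summand per function symbol, arity giving the exponent).
N_0 = 5
N_1 = 5 + 5^2 = 30

30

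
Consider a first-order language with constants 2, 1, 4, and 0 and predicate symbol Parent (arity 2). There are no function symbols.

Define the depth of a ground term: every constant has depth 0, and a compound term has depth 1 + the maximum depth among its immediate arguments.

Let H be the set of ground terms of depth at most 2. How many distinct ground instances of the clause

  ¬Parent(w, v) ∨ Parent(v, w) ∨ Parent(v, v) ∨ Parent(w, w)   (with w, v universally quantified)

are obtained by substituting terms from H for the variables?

Ground terms of depth ≤ 2:
  With no function symbols every ground term is a constant, so there are exactly 4 ground terms at every depth bound.
  N_0 = 4
  N_1 = 4
  N_2 = 4
  Explicitly: 2, 1, 4, 0.
So there are 4 ground terms available for substitution.
The body mentions every one of the 2 quantified variables; since ground terms form a free algebra, no two substitutions collapse to the same formula.
Number of ground instances = 4^2 = 16.

16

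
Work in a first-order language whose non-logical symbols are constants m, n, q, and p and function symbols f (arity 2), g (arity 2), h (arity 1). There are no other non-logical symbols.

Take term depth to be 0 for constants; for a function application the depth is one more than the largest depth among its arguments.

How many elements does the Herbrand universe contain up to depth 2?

Write N_k for the number of ground terms of depth ≤ k. A term of depth ≤ k is either a constant or a function symbol applied to arguments of depth ≤ k−1, so N_k = 4 + N_{k-1}^2 + N_{k-1}^2 + N_{k-1}.
N_0 = 4
N_1 = 4 + 4^2 + 4^2 + 4 = 40
N_2 = 4 + 40^2 + 40^2 + 40 = 3244

3244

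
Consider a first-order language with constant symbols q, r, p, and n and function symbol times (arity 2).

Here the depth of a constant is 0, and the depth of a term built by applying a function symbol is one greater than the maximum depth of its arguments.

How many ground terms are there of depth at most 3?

Write N_k for the number of ground terms of depth ≤ k. A term of depth ≤ k is either a constant or a function symbol applied to arguments of depth ≤ k−1, so N_k = 4 + N_{k-1}^2.
N_0 = 4
N_1 = 4 + 4^2 = 20
N_2 = 4 + 20^2 = 404
N_3 = 4 + 404^2 = 163220

163220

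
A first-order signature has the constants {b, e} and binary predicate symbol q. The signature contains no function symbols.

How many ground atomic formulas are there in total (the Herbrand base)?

4

With no function symbols, the Herbrand universe is just the 2 constants.
Ground atoms per predicate: q: 2^2 = 4.
Herbrand base size = 4 = 4.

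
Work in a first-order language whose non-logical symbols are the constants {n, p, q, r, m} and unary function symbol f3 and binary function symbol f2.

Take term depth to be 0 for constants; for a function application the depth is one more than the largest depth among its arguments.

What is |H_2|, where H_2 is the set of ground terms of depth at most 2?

1265

Write N_k for the number of ground terms of depth ≤ k. A term of depth ≤ k is either a constant or a function symbol applied to arguments of depth ≤ k−1, so N_k = 5 + N_{k-1} + N_{k-1}^2.
N_0 = 5
N_1 = 5 + 5 + 5^2 = 35
N_2 = 5 + 35 + 35^2 = 1265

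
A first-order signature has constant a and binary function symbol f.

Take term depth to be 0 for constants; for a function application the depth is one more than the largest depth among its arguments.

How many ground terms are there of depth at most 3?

26

Count level by level. With function symbols f/2, the terms of depth ≤ k are the 1 constant together with each function applied to depth-≤(k−1) tuples, so N_k = 1 + N_{k-1}^2.
N_0 = 1
N_1 = 1 + 1^2 = 2
N_2 = 1 + 2^2 = 5
N_3 = 1 + 5^2 = 26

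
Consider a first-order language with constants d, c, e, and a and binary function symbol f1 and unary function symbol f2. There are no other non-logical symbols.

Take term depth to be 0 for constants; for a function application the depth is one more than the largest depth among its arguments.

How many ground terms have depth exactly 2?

580

If N_k denotes the number of depth-≤k ground terms, the 4 constants give N_0 = 4, and each function symbol of arity r contributes N_{k-1}^r new terms at level k: N_k = 4 + N_{k-1}^2 + N_{k-1}.
N_0 = 4
N_1 = 4 + 4^2 + 4 = 24
N_2 = 4 + 24^2 + 24 = 604
Terms of depth exactly 2: N_2 − N_1 = 604 − 24 = 580.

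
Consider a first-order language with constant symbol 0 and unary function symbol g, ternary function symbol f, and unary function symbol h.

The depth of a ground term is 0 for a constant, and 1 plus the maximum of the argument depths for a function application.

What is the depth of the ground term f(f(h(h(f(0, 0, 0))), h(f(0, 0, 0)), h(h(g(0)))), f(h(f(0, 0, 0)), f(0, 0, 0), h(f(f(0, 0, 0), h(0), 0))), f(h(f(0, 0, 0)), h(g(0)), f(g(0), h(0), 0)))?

5

depth(f(0, 0, 0)) = 1 + max(0, 0, 0) = 1
depth(h(f(0, 0, 0))) = 1 + depth(f(0, 0, 0)) = 1 + 1 = 2
depth(h(h(f(0, 0, 0)))) = 1 + depth(h(f(0, 0, 0))) = 1 + 2 = 3
depth(g(0)) = 1 + depth(0) = 1 + 0 = 1
depth(h(g(0))) = 1 + depth(g(0)) = 1 + 1 = 2
depth(h(h(g(0)))) = 1 + depth(h(g(0))) = 1 + 2 = 3
depth(f(h(h(f(0, 0, 0))), h(f(0, 0, 0)), h(h(g(0))))) = 1 + max(3, 2, 3) = 4
depth(h(0)) = 1 + depth(0) = 1 + 0 = 1
depth(f(f(0, 0, 0), h(0), 0)) = 1 + max(1, 1, 0) = 2
depth(h(f(f(0, 0, 0), h(0), 0))) = 1 + depth(f(f(0, 0, 0), h(0), 0)) = 1 + 2 = 3
depth(f(h(f(0, 0, 0)), f(0, 0, 0), h(f(f(0, 0, 0), h(0), 0)))) = 1 + max(2, 1, 3) = 4
depth(f(g(0), h(0), 0)) = 1 + max(1, 1, 0) = 2
depth(f(h(f(0, 0, 0)), h(g(0)), f(g(0), h(0), 0))) = 1 + max(2, 2, 2) = 3
depth(f(f(h(h(f(0, 0, 0))), h(f(0, 0, 0)), h(h(g(0)))), f(h(f(0, 0, 0)), f(0, 0, 0), h(f(f(0, 0, 0), h(0), 0))), f(h(f(0, 0, 0)), h(g(0)), f(g(0), h(0), 0)))) = 1 + max(4, 4, 3) = 5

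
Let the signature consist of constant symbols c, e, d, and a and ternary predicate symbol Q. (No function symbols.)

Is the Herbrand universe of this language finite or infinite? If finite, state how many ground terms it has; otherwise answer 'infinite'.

4

There are no function symbols, so every ground term is one of the 4 constants.
The Herbrand universe is {c, e, d, a}, which is finite with 4 elements.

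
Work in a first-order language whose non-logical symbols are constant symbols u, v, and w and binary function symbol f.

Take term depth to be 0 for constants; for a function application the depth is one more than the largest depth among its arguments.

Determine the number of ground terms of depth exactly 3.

21465

If N_k denotes the number of depth-≤k ground terms, the 3 constants give N_0 = 3, and each function symbol of arity r contributes N_{k-1}^r new terms at level k: N_k = 3 + N_{k-1}^2.
N_0 = 3
N_1 = 3 + 3^2 = 12
N_2 = 3 + 12^2 = 147
N_3 = 3 + 147^2 = 21612
Terms of depth exactly 3: N_3 − N_2 = 21612 − 147 = 21465.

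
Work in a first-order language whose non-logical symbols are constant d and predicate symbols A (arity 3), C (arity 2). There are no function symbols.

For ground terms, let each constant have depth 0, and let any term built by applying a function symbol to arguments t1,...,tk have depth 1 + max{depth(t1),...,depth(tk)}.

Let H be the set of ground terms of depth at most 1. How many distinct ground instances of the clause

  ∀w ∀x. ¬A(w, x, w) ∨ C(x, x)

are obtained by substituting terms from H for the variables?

1

Ground terms of depth ≤ 1:
  With no function symbols every ground term is a constant, so there is exactly 1 ground term at every depth bound.
  N_0 = 1
  N_1 = 1
So there is exactly 1 ground term available for substitution.
Each of w, x ranges independently over the available ground terms, and distinct assignments produce distinct instances.
Number of ground instances = 1^2 = 1.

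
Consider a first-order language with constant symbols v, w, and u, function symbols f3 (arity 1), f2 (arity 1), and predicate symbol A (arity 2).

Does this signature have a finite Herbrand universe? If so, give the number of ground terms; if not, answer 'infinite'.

infinite

The signature has at least one function symbol (f3, arity 1) and at least one constant (v).
Iterating f3 gives infinitely many distinct ground terms: v, f3(v), f3(f3(v)), ...
So the Herbrand universe is infinite.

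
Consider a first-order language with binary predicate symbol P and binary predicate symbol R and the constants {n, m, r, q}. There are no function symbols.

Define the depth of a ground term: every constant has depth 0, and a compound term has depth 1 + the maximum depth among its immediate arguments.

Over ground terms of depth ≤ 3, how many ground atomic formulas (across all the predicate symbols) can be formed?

32

First count ground terms of depth ≤ 3.
With no function symbols every ground term is a constant, so there are exactly 4 ground terms at every depth bound.
N_0 = 4
N_1 = 4
N_2 = 4
N_3 = 4
So |H| = 4.
For each predicate symbol, the number of ground atoms is |H| raised to its arity; summing:
  P: 4^2 = 16;  R: 4^2 = 16
Total ground atoms: 16 + 16 = 32.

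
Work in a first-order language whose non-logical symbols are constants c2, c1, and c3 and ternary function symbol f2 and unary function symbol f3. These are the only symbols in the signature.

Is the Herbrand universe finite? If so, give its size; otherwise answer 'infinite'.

infinite

The signature has at least one function symbol (f2, arity 3) and at least one constant (c2).
Iterating f2 gives infinitely many distinct ground terms: c2, f2(c2, c2, c2), f2(f2(c2, c2, c2), f2(c2, c2, c2), f2(c2, c2, c2)), ...
So the Herbrand universe is infinite.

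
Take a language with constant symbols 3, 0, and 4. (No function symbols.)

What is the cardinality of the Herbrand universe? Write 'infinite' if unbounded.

3

There are no function symbols, so every ground term is one of the 3 constants.
The Herbrand universe is {3, 0, 4}, which is finite with 3 elements.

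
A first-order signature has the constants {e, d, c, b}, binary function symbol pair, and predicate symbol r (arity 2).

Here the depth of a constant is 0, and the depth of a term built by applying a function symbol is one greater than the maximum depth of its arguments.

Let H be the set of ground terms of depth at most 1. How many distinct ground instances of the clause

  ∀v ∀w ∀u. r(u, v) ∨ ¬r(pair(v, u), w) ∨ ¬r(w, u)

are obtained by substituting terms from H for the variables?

Ground terms of depth ≤ 1:
  Count level by level. With function symbols pair/2, the terms of depth ≤ k are the 4 constants together with each function applied to depth-≤(k−1) tuples, so N_k = 4 + N_{k-1}^2.
  N_0 = 4
  N_1 = 4 + 4^2 = 20
So there are 20 ground terms available for substitution.
There are 3 variables to instantiate (v, w, u), each occurring in at least one literal, so different choices give different ground instances.
Number of ground instances = 20^3 = 8000.

8000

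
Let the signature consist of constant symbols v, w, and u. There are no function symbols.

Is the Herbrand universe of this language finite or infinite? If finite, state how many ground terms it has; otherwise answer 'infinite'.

3

There are no function symbols, so every ground term is one of the 3 constants.
The Herbrand universe is {v, w, u}, which is finite with 3 elements.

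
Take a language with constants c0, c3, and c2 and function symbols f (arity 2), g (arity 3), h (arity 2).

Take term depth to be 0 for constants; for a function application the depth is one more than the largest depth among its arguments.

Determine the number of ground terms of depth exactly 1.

45

Let N_k count ground terms of depth at most k. Each non-constant term of depth ≤ k is some function symbol applied to depth-≤(k−1) arguments, giving N_k = 3 + N_{k-1}^2 + N_{k-1}^3 + N_{k-1}^2.
N_0 = 3
N_1 = 3 + 3^2 + 3^3 + 3^2 = 48
Terms of depth exactly 1: N_1 − N_0 = 48 − 3 = 45.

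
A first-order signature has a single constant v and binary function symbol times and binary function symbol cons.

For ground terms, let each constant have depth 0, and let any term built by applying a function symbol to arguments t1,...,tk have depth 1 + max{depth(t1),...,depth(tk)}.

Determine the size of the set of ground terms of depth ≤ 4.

1045459

If N_k denotes the number of depth-≤k ground terms, the 1 constant gives N_0 = 1, and each function symbol of arity r contributes N_{k-1}^r new terms at level k: N_k = 1 + N_{k-1}^2 + N_{k-1}^2.
N_0 = 1
N_1 = 1 + 1^2 + 1^2 = 3
N_2 = 1 + 3^2 + 3^2 = 19
N_3 = 1 + 19^2 + 19^2 = 723
N_4 = 1 + 723^2 + 723^2 = 1045459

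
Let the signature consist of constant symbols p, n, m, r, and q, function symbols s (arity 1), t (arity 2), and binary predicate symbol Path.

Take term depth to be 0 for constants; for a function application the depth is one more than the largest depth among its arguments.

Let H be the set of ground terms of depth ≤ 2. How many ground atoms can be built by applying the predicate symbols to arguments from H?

First count ground terms of depth ≤ 2.
If N_k denotes the number of depth-≤k ground terms, the 5 constants give N_0 = 5, and each function symbol of arity r contributes N_{k-1}^r new terms at level k: N_k = 5 + N_{k-1} + N_{k-1}^2.
N_0 = 5
N_1 = 5 + 5 + 5^2 = 35
N_2 = 5 + 35 + 35^2 = 1265
So |H| = 1265.
A ground atom is a predicate applied to a tuple of terms from H, so the count is the sum over predicates of |H|^arity:
  Path: 1265^2 = 1600225
Total ground atoms: 1600225.

1600225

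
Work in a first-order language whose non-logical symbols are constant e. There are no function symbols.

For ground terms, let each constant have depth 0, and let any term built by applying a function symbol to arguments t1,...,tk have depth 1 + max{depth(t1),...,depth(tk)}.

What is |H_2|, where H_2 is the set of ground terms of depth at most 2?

With no function symbols every ground term is a constant, so there is exactly 1 ground term at every depth bound.
N_0 = 1
N_1 = 1
N_2 = 1
Explicitly: e.

1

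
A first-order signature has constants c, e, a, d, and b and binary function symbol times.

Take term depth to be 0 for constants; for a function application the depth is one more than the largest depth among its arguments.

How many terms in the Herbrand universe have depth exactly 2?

Let N_k = |{terms of depth ≤ k}|. Then N_0 = 5 and N_k = 5 + N_{k-1}^2 for k ≥ 1 (one summand per function symbol, arity giving the exponent).
N_0 = 5
N_1 = 5 + 5^2 = 30
N_2 = 5 + 30^2 = 905
Terms of depth exactly 2: N_2 − N_1 = 905 − 30 = 875.

875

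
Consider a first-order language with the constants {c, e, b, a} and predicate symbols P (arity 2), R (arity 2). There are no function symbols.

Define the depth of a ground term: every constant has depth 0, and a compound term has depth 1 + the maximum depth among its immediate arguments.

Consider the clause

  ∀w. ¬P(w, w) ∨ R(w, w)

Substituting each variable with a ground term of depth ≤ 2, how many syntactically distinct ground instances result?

4

Ground terms of depth ≤ 2:
  With no function symbols every ground term is a constant, so there are exactly 4 ground terms at every depth bound.
  N_0 = 4
  N_1 = 4
  N_2 = 4
  Explicitly: c, e, b, a.
So there are 4 ground terms available for substitution.
The clause has 1 distinct variable (w), which appears in the body. In the free term algebra distinct substitutions yield syntactically distinct ground instances.
Number of ground instances = 4.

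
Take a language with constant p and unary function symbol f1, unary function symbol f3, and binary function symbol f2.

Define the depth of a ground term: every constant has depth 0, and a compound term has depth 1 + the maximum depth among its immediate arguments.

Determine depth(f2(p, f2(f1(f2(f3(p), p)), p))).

5

depth(f3(p)) = 1 + depth(p) = 1 + 0 = 1
depth(f2(f3(p), p)) = 1 + max(1, 0) = 2
depth(f1(f2(f3(p), p))) = 1 + depth(f2(f3(p), p)) = 1 + 2 = 3
depth(f2(f1(f2(f3(p), p)), p)) = 1 + max(3, 0) = 4
depth(f2(p, f2(f1(f2(f3(p), p)), p))) = 1 + max(0, 4) = 5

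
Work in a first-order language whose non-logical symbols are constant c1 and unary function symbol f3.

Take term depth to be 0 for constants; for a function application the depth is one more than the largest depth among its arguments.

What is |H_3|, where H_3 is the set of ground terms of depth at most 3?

4

Write N_k for the number of ground terms of depth ≤ k. A term of depth ≤ k is either a constant or a function symbol applied to arguments of depth ≤ k−1, so N_k = 1 + N_{k-1}.
N_0 = 1
N_1 = 1 + 1 = 2
N_2 = 1 + 2 = 3
N_3 = 1 + 3 = 4
Explicitly: c1, f3(c1), f3(f3(c1)), f3(f3(f3(c1))).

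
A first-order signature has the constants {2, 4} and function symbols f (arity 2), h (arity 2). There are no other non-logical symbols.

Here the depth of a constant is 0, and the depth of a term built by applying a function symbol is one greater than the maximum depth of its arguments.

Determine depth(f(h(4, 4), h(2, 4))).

depth(h(4, 4)) = 1 + max(0, 0) = 1
depth(h(2, 4)) = 1 + max(0, 0) = 1
depth(f(h(4, 4), h(2, 4))) = 1 + max(1, 1) = 2

2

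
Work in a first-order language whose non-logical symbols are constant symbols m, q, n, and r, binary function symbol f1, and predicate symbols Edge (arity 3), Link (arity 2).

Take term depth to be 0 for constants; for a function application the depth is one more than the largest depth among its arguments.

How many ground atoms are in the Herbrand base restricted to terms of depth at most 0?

First count ground terms of depth ≤ 0.
If N_k denotes the number of depth-≤k ground terms, the 4 constants give N_0 = 4, and each function symbol of arity r contributes N_{k-1}^r new terms at level k: N_k = 4 + N_{k-1}^2.
N_0 = 4
Explicitly: m, q, n, r.
So |H| = 4.
Each predicate of arity r yields |H|^r ground atoms (one per choice of an r-tuple from H):
  Edge: 4^3 = 64;  Link: 4^2 = 16
Total ground atoms: 64 + 16 = 80.

80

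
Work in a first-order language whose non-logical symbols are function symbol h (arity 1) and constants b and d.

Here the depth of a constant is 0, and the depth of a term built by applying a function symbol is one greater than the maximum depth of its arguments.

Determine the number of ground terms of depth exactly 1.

2

Let N_k count ground terms of depth at most k. Each non-constant term of depth ≤ k is some function symbol applied to depth-≤(k−1) arguments, giving N_k = 2 + N_{k-1}.
N_0 = 2
N_1 = 2 + 2 = 4
Terms of depth exactly 1: N_1 − N_0 = 4 − 2 = 2.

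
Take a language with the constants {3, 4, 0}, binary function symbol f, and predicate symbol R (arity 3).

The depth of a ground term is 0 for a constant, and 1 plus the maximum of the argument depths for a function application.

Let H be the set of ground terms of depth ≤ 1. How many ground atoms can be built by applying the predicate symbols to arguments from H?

First count ground terms of depth ≤ 1.
Write N_k for the number of ground terms of depth ≤ k. A term of depth ≤ k is either a constant or a function symbol applied to arguments of depth ≤ k−1, so N_k = 3 + N_{k-1}^2.
N_0 = 3
N_1 = 3 + 3^2 = 12
So |H| = 12.
Ground atoms are formed by filling each argument slot of a predicate with a term from H, so an r-ary predicate gives |H|^r atoms:
  R: 12^3 = 1728
Total ground atoms: 1728.

1728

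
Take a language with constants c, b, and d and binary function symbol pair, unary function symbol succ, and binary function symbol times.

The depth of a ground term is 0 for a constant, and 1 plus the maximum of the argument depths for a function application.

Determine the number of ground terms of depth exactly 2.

Count level by level. With function symbols pair/2, succ/1, times/2, the terms of depth ≤ k are the 3 constants together with each function applied to depth-≤(k−1) tuples, so N_k = 3 + N_{k-1}^2 + N_{k-1} + N_{k-1}^2.
N_0 = 3
N_1 = 3 + 3^2 + 3 + 3^2 = 24
N_2 = 3 + 24^2 + 24 + 24^2 = 1179
Terms of depth exactly 2: N_2 − N_1 = 1179 − 24 = 1155.

1155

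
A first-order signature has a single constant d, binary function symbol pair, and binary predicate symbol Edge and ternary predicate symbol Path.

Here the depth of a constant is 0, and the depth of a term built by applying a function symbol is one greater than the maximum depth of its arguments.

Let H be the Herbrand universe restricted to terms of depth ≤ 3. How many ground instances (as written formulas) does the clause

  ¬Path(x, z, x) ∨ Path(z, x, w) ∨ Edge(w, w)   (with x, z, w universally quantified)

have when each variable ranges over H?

Ground terms of depth ≤ 3:
  If N_k denotes the number of depth-≤k ground terms, the 1 constant gives N_0 = 1, and each function symbol of arity r contributes N_{k-1}^r new terms at level k: N_k = 1 + N_{k-1}^2.
  N_0 = 1
  N_1 = 1 + 1^2 = 2
  N_2 = 1 + 2^2 = 5
  N_3 = 1 + 5^2 = 26
So there are 26 ground terms available for substitution.
Each of x, z, w ranges independently over the available ground terms, and distinct assignments produce distinct instances.
Number of ground instances = 26^3 = 17576.

17576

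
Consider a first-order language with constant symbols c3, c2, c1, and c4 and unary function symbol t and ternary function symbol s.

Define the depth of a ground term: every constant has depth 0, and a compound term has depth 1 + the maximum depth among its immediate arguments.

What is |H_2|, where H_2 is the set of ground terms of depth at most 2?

373324

Let N_k count ground terms of depth at most k. Each non-constant term of depth ≤ k is some function symbol applied to depth-≤(k−1) arguments, giving N_k = 4 + N_{k-1} + N_{k-1}^3.
N_0 = 4
N_1 = 4 + 4 + 4^3 = 72
N_2 = 4 + 72 + 72^3 = 373324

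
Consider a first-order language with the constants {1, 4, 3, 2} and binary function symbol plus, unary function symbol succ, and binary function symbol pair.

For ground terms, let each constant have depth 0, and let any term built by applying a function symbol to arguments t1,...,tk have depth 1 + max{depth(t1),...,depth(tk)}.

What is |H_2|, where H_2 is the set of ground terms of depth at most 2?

3244

Let N_k = |{terms of depth ≤ k}|. Then N_0 = 4 and N_k = 4 + N_{k-1}^2 + N_{k-1} + N_{k-1}^2 for k ≥ 1 (one summand per function symbol, arity giving the exponent).
N_0 = 4
N_1 = 4 + 4^2 + 4 + 4^2 = 40
N_2 = 4 + 40^2 + 40 + 40^2 = 3244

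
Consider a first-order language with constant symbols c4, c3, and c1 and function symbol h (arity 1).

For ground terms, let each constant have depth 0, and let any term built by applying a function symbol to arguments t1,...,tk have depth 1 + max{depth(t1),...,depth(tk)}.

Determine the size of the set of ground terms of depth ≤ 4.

Let N_k count ground terms of depth at most k. Each non-constant term of depth ≤ k is some function symbol applied to depth-≤(k−1) arguments, giving N_k = 3 + N_{k-1}.
N_0 = 3
N_1 = 3 + 3 = 6
N_2 = 3 + 6 = 9
N_3 = 3 + 9 = 12
N_4 = 3 + 12 = 15

15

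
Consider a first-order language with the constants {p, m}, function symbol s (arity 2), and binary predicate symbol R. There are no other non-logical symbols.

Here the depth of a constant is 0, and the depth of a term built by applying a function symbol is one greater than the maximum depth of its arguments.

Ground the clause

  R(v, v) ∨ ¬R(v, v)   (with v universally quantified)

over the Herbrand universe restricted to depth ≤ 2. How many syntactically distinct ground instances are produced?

Ground terms of depth ≤ 2:
  If N_k denotes the number of depth-≤k ground terms, the 2 constants give N_0 = 2, and each function symbol of arity r contributes N_{k-1}^r new terms at level k: N_k = 2 + N_{k-1}^2.
  N_0 = 2
  N_1 = 2 + 2^2 = 6
  N_2 = 2 + 6^2 = 38
So there are 38 ground terms available for substitution.
There is 1 variable to instantiate (v),  occurring in at least one literal, so different choices give different ground instances.
Number of ground instances = 38.

38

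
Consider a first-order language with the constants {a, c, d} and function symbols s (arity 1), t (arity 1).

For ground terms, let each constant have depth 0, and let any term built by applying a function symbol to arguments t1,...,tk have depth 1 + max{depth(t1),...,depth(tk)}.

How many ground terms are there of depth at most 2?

21

Let N_k count ground terms of depth at most k. Each non-constant term of depth ≤ k is some function symbol applied to depth-≤(k−1) arguments, giving N_k = 3 + N_{k-1} + N_{k-1}.
N_0 = 3
N_1 = 3 + 3 + 3 = 9
N_2 = 3 + 9 + 9 = 21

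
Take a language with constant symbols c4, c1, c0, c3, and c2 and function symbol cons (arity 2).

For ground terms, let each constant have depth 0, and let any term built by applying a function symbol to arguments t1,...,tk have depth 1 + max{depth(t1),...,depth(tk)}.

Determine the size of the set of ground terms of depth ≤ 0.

Let N_k = |{terms of depth ≤ k}|. Then N_0 = 5 and N_k = 5 + N_{k-1}^2 for k ≥ 1 (one summand per function symbol, arity giving the exponent).
N_0 = 5

5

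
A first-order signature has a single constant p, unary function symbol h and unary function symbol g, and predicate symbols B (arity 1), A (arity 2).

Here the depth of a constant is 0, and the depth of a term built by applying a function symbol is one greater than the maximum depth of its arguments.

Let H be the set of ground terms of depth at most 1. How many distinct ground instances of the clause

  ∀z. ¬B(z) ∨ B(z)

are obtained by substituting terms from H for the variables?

Ground terms of depth ≤ 1:
  If N_k denotes the number of depth-≤k ground terms, the 1 constant gives N_0 = 1, and each function symbol of arity r contributes N_{k-1}^r new terms at level k: N_k = 1 + N_{k-1} + N_{k-1}.
  N_0 = 1
  N_1 = 1 + 1 + 1 = 3
So there are 3 ground terms available for substitution.
There is 1 variable to instantiate (z),  occurring in at least one literal, so different choices give different ground instances.
Number of ground instances = 3.

3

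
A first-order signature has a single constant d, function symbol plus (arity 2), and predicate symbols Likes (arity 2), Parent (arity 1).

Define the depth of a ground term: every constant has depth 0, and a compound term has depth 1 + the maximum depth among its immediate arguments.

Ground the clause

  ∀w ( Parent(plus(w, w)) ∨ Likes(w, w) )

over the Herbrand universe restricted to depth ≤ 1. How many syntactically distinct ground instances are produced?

Ground terms of depth ≤ 1:
  If N_k denotes the number of depth-≤k ground terms, the 1 constant gives N_0 = 1, and each function symbol of arity r contributes N_{k-1}^r new terms at level k: N_k = 1 + N_{k-1}^2.
  N_0 = 1
  N_1 = 1 + 1^2 = 2
  Explicitly: d, plus(d, d).
So there are 2 ground terms available for substitution.
The variable w ranges independently over the available ground terms, and distinct assignments produce distinct instances.
Number of ground instances = 2.

2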